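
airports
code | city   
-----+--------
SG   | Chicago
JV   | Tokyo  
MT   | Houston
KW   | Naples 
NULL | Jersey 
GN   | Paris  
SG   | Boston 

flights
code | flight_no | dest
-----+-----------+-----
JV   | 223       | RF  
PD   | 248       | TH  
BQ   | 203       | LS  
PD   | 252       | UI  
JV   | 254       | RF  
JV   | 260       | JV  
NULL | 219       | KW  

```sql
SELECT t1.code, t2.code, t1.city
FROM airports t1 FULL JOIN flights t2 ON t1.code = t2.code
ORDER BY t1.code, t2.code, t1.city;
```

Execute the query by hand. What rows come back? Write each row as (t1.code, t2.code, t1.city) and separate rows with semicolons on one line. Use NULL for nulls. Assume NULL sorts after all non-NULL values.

(GN, NULL, Paris); (JV, JV, Tokyo); (JV, JV, Tokyo); (JV, JV, Tokyo); (KW, NULL, Naples); (MT, NULL, Houston); (SG, NULL, Boston); (SG, NULL, Chicago); (NULL, BQ, NULL); (NULL, PD, NULL); (NULL, PD, NULL); (NULL, NULL, Jersey); (NULL, NULL, NULL)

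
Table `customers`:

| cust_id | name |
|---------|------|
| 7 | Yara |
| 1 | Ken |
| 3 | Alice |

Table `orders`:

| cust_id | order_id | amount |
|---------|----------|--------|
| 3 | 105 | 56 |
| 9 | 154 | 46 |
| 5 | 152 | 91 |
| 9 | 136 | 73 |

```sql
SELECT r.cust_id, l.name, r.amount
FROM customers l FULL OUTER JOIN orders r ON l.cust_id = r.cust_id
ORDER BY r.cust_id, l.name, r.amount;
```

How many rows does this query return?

6

FULL OUTER JOIN keeps every row from both sides; unmatched rows get NULL for the other side's columns.
Matching on l.cust_id = r.cust_id.
- cust_id=7: no r row matches, row kept with r columns NULL.
- cust_id=1: no r row matches, row kept with r columns NULL.
- cust_id=3: 1 matching r row(s), so 1 row(s) emitted.
- plus 3 unmatched r row(s), each kept with NULL l columns.
Total: 1 matched + 5 padded = 6 rows.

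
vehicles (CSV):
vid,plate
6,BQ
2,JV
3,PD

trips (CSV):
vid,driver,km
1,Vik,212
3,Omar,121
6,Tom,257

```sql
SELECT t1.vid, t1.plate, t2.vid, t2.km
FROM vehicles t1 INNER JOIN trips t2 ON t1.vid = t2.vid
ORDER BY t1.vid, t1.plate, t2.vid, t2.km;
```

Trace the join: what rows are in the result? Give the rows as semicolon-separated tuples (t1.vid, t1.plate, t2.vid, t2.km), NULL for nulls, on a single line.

INNER JOIN keeps only pairs where the ON condition holds.
Matching on t1.vid = t2.vid.
Matched pairs: 2.

(3, PD, 3, 121); (6, BQ, 6, 257)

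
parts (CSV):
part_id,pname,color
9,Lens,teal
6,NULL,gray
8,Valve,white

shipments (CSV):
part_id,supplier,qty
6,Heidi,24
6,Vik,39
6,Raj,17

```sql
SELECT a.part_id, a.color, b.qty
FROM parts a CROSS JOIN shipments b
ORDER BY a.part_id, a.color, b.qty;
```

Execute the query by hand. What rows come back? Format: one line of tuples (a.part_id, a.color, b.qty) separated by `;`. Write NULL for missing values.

(6, gray, 17); (6, gray, 24); (6, gray, 39); (8, white, 17); (8, white, 24); (8, white, 39); (9, teal, 17); (9, teal, 24); (9, teal, 39)

CROSS JOIN pairs every row of `parts` with every row of `shipments`: 3 × 3 = 9 rows.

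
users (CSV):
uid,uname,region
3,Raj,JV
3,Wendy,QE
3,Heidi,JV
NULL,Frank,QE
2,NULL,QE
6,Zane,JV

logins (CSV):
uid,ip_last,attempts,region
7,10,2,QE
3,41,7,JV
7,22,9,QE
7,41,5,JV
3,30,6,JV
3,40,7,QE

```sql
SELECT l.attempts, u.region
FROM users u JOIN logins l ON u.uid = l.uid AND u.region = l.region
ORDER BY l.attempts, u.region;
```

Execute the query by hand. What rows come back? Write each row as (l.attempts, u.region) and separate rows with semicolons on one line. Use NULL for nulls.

(6, JV); (6, JV); (7, JV); (7, JV); (7, QE)

INNER JOIN keeps only pairs where the ON condition holds.
Matching on u.uid = l.uid AND u.region = l.region. A NULL in a compared column never satisfies the condition.
- u[0] uid=3, region=JV → 2 match(es) in l → 2 row(s).
- u[1] uid=3, region=QE → 1 match(es) in l → 1 row(s).
- u[2] uid=3, region=JV → 2 match(es) in l → 2 row(s).
- u[3] uid=NULL, region=QE → no match; dropped.
- u[4] uid=2, region=QE → no match; dropped.
- u[5] uid=6, region=JV → no match; dropped.
After projecting and ordering:
l.attempts | u.region
6 | JV
6 | JV
7 | JV
7 | JV
7 | QE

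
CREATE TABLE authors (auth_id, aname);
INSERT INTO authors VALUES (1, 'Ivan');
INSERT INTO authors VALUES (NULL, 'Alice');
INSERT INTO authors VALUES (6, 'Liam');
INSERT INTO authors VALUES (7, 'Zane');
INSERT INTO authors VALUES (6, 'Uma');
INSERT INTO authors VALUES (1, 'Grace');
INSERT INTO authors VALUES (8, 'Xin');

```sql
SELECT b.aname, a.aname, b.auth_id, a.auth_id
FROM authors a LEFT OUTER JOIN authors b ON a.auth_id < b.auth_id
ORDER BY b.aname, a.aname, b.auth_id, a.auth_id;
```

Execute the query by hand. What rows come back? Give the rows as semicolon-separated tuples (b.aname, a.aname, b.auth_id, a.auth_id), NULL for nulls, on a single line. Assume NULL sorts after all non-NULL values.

(Liam, Grace, 6, 1); (Liam, Ivan, 6, 1); (Uma, Grace, 6, 1); (Uma, Ivan, 6, 1); (Xin, Grace, 8, 1); (Xin, Ivan, 8, 1); (Xin, Liam, 8, 6); (Xin, Uma, 8, 6); (Xin, Zane, 8, 7); (Zane, Grace, 7, 1); (Zane, Ivan, 7, 1); (Zane, Liam, 7, 6); (Zane, Uma, 7, 6); (NULL, Alice, NULL, NULL); (NULL, Xin, NULL, 8)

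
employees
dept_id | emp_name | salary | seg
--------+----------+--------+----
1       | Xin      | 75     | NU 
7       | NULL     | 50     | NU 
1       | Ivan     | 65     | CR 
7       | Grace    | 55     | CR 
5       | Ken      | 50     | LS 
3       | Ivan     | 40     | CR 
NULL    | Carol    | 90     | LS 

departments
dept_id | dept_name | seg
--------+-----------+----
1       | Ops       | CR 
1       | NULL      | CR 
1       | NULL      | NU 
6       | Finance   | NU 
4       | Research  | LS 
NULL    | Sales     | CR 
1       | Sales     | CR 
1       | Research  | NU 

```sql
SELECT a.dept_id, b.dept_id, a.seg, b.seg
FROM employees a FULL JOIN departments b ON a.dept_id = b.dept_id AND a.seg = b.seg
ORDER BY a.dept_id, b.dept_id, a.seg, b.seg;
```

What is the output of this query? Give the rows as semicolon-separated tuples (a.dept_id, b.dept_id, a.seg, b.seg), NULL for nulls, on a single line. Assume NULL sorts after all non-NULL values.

FULL OUTER JOIN keeps every row from both sides; unmatched rows get NULL for the other side's columns.
Matching on a.dept_id = b.dept_id AND a.seg = b.seg. A NULL in a compared column never satisfies the condition.
- a[0] dept_id=1, seg=NU → 2 match(es) in b → 2 row(s).
- a[1] dept_id=7, seg=NU → no match; kept with NULLs on the b side.
- a[2] dept_id=1, seg=CR → 3 match(es) in b → 3 row(s).
- a[3] dept_id=7, seg=CR → no match; kept with NULLs on the b side.
- a[4] dept_id=5, seg=LS → no match; kept with NULLs on the b side.
- a[5] dept_id=3, seg=CR → no match; kept with NULLs on the b side.
- a[6] dept_id=NULL, seg=LS → no match; kept with NULLs on the b side.
- 3 b row(s) had no a match → kept, a columns NULL.

(1, 1, CR, CR); (1, 1, CR, CR); (1, 1, CR, CR); (1, 1, NU, NU); (1, 1, NU, NU); (3, NULL, CR, NULL); (5, NULL, LS, NULL); (7, NULL, CR, NULL); (7, NULL, NU, NULL); (NULL, 4, NULL, LS); (NULL, 6, NULL, NU); (NULL, NULL, LS, NULL); (NULL, NULL, NULL, CR)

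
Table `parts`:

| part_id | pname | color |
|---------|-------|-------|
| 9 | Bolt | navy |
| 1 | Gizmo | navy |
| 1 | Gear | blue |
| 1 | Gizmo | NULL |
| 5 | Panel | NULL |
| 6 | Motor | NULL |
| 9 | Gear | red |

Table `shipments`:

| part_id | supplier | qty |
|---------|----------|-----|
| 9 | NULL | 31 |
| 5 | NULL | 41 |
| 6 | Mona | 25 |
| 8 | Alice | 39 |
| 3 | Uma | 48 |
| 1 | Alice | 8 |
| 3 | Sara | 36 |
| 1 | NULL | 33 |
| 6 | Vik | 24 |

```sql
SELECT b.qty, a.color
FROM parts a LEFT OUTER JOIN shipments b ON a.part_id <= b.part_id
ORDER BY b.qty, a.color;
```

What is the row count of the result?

LEFT JOIN keeps every row from `parts`; unmatched rows get NULL for `shipments`'s columns.
Matching on a.part_id <= b.part_id.
Matched pairs: 38; unmatched a rows kept: 0.
Total: 38 rows.

38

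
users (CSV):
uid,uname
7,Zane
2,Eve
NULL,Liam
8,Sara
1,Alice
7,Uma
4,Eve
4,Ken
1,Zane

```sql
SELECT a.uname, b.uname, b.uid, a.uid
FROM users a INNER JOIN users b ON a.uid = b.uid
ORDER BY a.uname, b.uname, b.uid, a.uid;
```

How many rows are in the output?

INNER JOIN keeps only pairs where the ON condition holds.
Matching on a.uid = b.uid. A NULL in a compared column never satisfies the condition.
- uid=7: 2 matching b row(s), so 2 row(s) emitted.
- uid=2: 1 matching b row(s), so 1 row(s) emitted.
- uid=NULL: no matching b row, dropped.
- uid=8: 1 matching b row(s), so 1 row(s) emitted.
- uid=1: 2 matching b row(s), so 2 row(s) emitted.
- uid=7: 2 matching b row(s), so 2 row(s) emitted.
- uid=4: 2 matching b row(s), so 2 row(s) emitted.
- uid=4: 2 matching b row(s), so 2 row(s) emitted.
- uid=1: 2 matching b row(s), so 2 row(s) emitted.
Total: 14 rows.

14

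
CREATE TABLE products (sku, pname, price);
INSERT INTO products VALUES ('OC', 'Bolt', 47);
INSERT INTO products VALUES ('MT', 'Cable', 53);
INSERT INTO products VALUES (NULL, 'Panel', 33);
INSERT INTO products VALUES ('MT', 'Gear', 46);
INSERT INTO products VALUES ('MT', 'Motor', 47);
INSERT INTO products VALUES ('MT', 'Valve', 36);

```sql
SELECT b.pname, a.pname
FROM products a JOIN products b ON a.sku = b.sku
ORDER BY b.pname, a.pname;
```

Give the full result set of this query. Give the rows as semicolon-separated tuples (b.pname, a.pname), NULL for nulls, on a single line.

(Bolt, Bolt); (Cable, Cable); (Cable, Gear); (Cable, Motor); (Cable, Valve); (Gear, Cable); (Gear, Gear); (Gear, Motor); (Gear, Valve); (Motor, Cable); (Motor, Gear); (Motor, Motor); (Motor, Valve); (Valve, Cable); (Valve, Gear); (Valve, Motor); (Valve, Valve)

INNER JOIN keeps only pairs where the ON condition holds.
Matching on a.sku = b.sku. A NULL in a compared column never satisfies the condition.
Matched pairs: 17.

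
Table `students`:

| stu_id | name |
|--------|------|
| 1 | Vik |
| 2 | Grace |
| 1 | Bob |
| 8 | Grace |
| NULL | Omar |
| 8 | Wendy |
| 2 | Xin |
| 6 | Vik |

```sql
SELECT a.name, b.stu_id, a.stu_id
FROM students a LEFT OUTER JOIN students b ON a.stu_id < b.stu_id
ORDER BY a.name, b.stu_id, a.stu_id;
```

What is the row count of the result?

21

LEFT JOIN keeps every row from `students a`; unmatched rows get NULL for `students b`'s columns.
Matching on a.stu_id < b.stu_id. A NULL in a compared column never satisfies the condition.
- a[0] stu_id=1 → 5 match(es) in b → 5 row(s).
- a[1] stu_id=2 → 3 match(es) in b → 3 row(s).
- a[2] stu_id=1 → 5 match(es) in b → 5 row(s).
- a[3] stu_id=8 → no match; kept with NULLs on the b side.
- a[4] stu_id=NULL → no match; kept with NULLs on the b side.
- a[5] stu_id=8 → no match; kept with NULLs on the b side.
- a[6] stu_id=2 → 3 match(es) in b → 3 row(s).
- a[7] stu_id=6 → 2 match(es) in b → 2 row(s).
Total: 18 matched + 3 padded = 21 rows.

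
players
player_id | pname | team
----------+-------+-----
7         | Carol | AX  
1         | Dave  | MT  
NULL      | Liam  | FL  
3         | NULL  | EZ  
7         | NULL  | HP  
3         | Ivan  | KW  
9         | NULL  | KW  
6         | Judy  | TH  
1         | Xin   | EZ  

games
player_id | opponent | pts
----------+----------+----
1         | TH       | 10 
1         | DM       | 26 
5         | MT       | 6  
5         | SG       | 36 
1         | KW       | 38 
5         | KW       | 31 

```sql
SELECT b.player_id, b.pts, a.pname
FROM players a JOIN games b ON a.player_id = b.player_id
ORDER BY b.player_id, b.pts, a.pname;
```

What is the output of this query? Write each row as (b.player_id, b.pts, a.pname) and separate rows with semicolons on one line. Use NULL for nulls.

INNER JOIN keeps only pairs where the ON condition holds.
Matching on a.player_id = b.player_id. A NULL in a compared column never satisfies the condition.
- a[0] player_id=7 → no match; dropped.
- a[1] player_id=1 → 3 match(es) in b → 3 row(s).
- a[2] player_id=NULL → no match; dropped.
- a[3] player_id=3 → no match; dropped.
- a[4] player_id=7 → no match; dropped.
- a[5] player_id=3 → no match; dropped.
- a[6] player_id=9 → no match; dropped.
- a[7] player_id=6 → no match; dropped.
- a[8] player_id=1 → 3 match(es) in b → 3 row(s).
After projecting and ordering:
b.player_id | b.pts | a.pname
1 | 10 | Dave
1 | 10 | Xin
1 | 26 | Dave
1 | 26 | Xin
1 | 38 | Dave
1 | 38 | Xin

(1, 10, Dave); (1, 10, Xin); (1, 26, Dave); (1, 26, Xin); (1, 38, Dave); (1, 38, Xin)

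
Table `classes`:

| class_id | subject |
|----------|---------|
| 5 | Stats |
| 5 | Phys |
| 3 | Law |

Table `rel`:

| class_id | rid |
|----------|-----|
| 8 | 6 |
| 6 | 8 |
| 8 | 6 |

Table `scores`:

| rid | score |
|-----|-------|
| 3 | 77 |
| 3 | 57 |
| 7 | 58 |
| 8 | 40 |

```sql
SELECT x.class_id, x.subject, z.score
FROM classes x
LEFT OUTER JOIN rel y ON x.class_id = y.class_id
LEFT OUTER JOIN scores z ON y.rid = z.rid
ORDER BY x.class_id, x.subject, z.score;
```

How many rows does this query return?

3

Step 1 — x LEFT JOIN y on class_id → 3 row(s).
Then LEFT JOIN `scores z` on rid: each of those 3 rows is kept; rows whose y.rid has no match in z get NULL for z's columns.
Result: 3 row(s).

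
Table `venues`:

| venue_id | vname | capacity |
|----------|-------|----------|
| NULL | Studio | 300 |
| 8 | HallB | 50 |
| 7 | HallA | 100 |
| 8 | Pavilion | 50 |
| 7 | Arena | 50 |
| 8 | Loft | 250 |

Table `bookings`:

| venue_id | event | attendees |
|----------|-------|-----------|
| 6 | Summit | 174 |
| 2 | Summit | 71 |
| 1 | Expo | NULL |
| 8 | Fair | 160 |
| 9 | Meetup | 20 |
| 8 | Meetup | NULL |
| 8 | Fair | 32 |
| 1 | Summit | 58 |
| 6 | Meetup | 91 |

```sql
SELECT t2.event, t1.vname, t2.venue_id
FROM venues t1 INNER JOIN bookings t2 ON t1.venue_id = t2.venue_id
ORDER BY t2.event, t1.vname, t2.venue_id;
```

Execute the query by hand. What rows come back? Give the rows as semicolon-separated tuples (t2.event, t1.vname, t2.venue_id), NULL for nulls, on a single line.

(Fair, HallB, 8); (Fair, HallB, 8); (Fair, Loft, 8); (Fair, Loft, 8); (Fair, Pavilion, 8); (Fair, Pavilion, 8); (Meetup, HallB, 8); (Meetup, Loft, 8); (Meetup, Pavilion, 8)

INNER JOIN keeps only pairs where the ON condition holds.
Matching on t1.venue_id = t2.venue_id. A NULL in a compared column never satisfies the condition.
Matched pairs: 9.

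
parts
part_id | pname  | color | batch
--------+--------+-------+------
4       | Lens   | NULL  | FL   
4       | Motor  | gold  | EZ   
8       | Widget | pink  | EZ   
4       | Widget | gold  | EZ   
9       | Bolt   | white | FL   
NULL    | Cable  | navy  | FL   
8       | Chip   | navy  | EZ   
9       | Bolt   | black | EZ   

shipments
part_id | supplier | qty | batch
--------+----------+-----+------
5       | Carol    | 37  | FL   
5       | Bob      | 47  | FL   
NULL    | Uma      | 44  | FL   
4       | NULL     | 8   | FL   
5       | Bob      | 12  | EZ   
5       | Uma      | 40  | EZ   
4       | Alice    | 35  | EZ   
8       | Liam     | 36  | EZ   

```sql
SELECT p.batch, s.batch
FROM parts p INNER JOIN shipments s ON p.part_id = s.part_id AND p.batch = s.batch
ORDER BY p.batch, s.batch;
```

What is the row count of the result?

INNER JOIN keeps only pairs where the ON condition holds.
Matching on p.part_id = s.part_id AND p.batch = s.batch. A NULL in a compared column never satisfies the condition.
- p[0] part_id=4, batch=FL → 1 match(es) in s → 1 row(s).
- p[1] part_id=4, batch=EZ → 1 match(es) in s → 1 row(s).
- p[2] part_id=8, batch=EZ → 1 match(es) in s → 1 row(s).
- p[3] part_id=4, batch=EZ → 1 match(es) in s → 1 row(s).
- p[4] part_id=9, batch=FL → no match; dropped.
- p[5] part_id=NULL, batch=FL → no match; dropped.
- p[6] part_id=8, batch=EZ → 1 match(es) in s → 1 row(s).
- p[7] part_id=9, batch=EZ → no match; dropped.
Total: 5 rows.

5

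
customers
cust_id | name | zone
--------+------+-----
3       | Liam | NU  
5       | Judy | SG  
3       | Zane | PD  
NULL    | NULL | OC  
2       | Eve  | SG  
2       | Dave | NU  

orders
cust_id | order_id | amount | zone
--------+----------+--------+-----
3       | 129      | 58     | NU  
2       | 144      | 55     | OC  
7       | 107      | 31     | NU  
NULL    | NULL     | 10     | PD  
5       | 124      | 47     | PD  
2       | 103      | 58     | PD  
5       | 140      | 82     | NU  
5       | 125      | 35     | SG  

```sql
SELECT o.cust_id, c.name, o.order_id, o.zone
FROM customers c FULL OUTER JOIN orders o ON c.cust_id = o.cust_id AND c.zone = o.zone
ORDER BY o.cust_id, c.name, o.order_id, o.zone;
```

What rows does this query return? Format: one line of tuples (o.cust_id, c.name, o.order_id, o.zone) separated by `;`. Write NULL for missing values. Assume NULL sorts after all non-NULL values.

(2, NULL, 103, PD); (2, NULL, 144, OC); (3, Liam, 129, NU); (5, Judy, 125, SG); (5, NULL, 124, PD); (5, NULL, 140, NU); (7, NULL, 107, NU); (NULL, Dave, NULL, NULL); (NULL, Eve, NULL, NULL); (NULL, Zane, NULL, NULL); (NULL, NULL, NULL, PD); (NULL, NULL, NULL, NULL)

FULL OUTER JOIN keeps every row from both sides; unmatched rows get NULL for the other side's columns.
Matching on c.cust_id = o.cust_id AND c.zone = o.zone. A NULL in a compared column never satisfies the condition.
Matched pairs: 2; unmatched c rows kept: 4; unmatched o rows kept: 6.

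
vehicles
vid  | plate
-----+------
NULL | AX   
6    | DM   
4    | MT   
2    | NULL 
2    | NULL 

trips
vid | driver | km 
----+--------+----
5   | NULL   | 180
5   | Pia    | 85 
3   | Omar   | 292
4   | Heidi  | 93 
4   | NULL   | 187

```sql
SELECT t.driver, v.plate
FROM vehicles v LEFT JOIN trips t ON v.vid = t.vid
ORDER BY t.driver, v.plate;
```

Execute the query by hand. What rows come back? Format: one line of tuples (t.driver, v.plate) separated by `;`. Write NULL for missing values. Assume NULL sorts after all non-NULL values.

(Heidi, MT); (NULL, AX); (NULL, DM); (NULL, MT); (NULL, NULL); (NULL, NULL)

LEFT JOIN keeps every row from `vehicles`; unmatched rows get NULL for `trips`'s columns.
Matching on v.vid = t.vid. A NULL in a compared column never satisfies the condition.
- v[0] vid=NULL → no match; kept with NULLs on the t side.
- v[1] vid=6 → no match; kept with NULLs on the t side.
- v[2] vid=4 → 2 match(es) in t → 2 row(s).
- v[3] vid=2 → no match; kept with NULLs on the t side.
- v[4] vid=2 → no match; kept with NULLs on the t side.
After projecting and ordering:
t.driver | v.plate
Heidi | MT
NULL | AX
NULL | DM
NULL | MT
NULL | NULL
NULL | NULL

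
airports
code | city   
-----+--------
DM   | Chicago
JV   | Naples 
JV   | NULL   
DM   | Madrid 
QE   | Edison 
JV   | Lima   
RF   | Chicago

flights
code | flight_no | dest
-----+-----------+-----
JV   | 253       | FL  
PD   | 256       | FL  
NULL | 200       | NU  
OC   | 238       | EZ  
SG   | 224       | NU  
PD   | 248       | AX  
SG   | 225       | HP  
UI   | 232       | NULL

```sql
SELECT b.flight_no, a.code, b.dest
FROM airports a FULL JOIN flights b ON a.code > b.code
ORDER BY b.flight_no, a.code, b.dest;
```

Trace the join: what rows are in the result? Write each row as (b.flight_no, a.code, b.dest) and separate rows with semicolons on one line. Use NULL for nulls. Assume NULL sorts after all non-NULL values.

FULL OUTER JOIN keeps every row from both sides; unmatched rows get NULL for the other side's columns.
Matching on a.code > b.code. A NULL in a compared column never satisfies the condition.
Matched pairs: 8; unmatched a rows kept: 5; unmatched b rows kept: 4.

(200, NULL, NU); (224, NULL, NU); (225, NULL, HP); (232, NULL, NULL); (238, QE, EZ); (238, RF, EZ); (248, QE, AX); (248, RF, AX); (253, QE, FL); (253, RF, FL); (256, QE, FL); (256, RF, FL); (NULL, DM, NULL); (NULL, DM, NULL); (NULL, JV, NULL); (NULL, JV, NULL); (NULL, JV, NULL)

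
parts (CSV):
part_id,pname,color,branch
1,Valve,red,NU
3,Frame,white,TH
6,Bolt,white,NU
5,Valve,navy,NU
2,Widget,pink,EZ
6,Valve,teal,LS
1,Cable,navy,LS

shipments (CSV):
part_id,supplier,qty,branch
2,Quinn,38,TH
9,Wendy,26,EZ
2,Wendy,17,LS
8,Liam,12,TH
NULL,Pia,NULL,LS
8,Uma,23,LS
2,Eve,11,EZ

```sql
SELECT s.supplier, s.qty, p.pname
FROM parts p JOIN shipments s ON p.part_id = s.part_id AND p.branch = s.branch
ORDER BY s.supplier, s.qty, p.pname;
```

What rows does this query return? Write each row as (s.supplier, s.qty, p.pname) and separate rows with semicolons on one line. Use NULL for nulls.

INNER JOIN keeps only pairs where the ON condition holds.
Matching on p.part_id = s.part_id AND p.branch = s.branch. A NULL in a compared column never satisfies the condition.
Matched pairs: 1.

(Eve, 11, Widget)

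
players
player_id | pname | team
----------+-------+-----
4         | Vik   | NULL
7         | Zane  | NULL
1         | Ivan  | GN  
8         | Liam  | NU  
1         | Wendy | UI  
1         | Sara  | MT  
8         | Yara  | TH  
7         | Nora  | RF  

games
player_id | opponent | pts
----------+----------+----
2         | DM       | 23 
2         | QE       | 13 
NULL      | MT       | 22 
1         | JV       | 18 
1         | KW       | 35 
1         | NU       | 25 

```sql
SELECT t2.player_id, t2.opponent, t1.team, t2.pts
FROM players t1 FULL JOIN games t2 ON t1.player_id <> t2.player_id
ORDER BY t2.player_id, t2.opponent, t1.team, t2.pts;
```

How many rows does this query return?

FULL OUTER JOIN keeps every row from both sides; unmatched rows get NULL for the other side's columns.
Matching on t1.player_id <> t2.player_id. A NULL in a compared column never satisfies the condition.
Matched pairs: 31; unmatched t1 rows kept: 0; unmatched t2 rows kept: 1.
Total: 31 matched + 1 padded = 32 rows.

32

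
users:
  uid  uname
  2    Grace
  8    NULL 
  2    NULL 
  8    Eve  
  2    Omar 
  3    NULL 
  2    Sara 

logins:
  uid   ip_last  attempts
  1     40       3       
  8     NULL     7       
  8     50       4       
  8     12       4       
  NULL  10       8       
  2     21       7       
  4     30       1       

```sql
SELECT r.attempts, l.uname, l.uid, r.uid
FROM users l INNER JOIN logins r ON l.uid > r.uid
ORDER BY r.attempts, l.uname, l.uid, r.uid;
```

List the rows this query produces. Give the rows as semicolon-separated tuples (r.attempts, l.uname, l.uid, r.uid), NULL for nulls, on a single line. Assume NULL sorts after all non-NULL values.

(1, Eve, 8, 4); (1, NULL, 8, 4); (3, Eve, 8, 1); (3, Grace, 2, 1); (3, Omar, 2, 1); (3, Sara, 2, 1); (3, NULL, 2, 1); (3, NULL, 3, 1); (3, NULL, 8, 1); (7, Eve, 8, 2); (7, NULL, 3, 2); (7, NULL, 8, 2)

INNER JOIN keeps only pairs where the ON condition holds.
Matching on l.uid > r.uid. A NULL in a compared column never satisfies the condition.
- l row (uid=2): matches 1 r row(s) → 1 output row(s).
- l row (uid=8): matches 3 r row(s) → 3 output row(s).
- l row (uid=2): matches 1 r row(s) → 1 output row(s).
- l row (uid=8): matches 3 r row(s) → 3 output row(s).
- l row (uid=2): matches 1 r row(s) → 1 output row(s).
- l row (uid=3): matches 2 r row(s) → 2 output row(s).
- l row (uid=2): matches 1 r row(s) → 1 output row(s).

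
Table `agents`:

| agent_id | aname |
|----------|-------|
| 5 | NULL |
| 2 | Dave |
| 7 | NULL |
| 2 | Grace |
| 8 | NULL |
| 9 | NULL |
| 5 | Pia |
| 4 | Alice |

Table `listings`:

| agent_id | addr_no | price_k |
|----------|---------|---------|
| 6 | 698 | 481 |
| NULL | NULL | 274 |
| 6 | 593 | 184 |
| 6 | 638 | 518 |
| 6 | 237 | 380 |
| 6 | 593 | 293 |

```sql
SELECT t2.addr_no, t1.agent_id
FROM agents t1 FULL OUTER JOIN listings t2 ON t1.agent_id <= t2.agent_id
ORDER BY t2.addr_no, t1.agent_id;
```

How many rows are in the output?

29

FULL OUTER JOIN keeps every row from both sides; unmatched rows get NULL for the other side's columns.
Matching on t1.agent_id <= t2.agent_id. A NULL in a compared column never satisfies the condition.
- t1[0] agent_id=5 → 5 match(es) in t2 → 5 row(s).
- t1[1] agent_id=2 → 5 match(es) in t2 → 5 row(s).
- t1[2] agent_id=7 → no match; kept with NULLs on the t2 side.
- t1[3] agent_id=2 → 5 match(es) in t2 → 5 row(s).
- t1[4] agent_id=8 → no match; kept with NULLs on the t2 side.
- t1[5] agent_id=9 → no match; kept with NULLs on the t2 side.
- t1[6] agent_id=5 → 5 match(es) in t2 → 5 row(s).
- t1[7] agent_id=4 → 5 match(es) in t2 → 5 row(s).
- 1 row(s) from t2 found no t1 partner → padded with NULL.
Total: 25 matched + 4 padded = 29 rows.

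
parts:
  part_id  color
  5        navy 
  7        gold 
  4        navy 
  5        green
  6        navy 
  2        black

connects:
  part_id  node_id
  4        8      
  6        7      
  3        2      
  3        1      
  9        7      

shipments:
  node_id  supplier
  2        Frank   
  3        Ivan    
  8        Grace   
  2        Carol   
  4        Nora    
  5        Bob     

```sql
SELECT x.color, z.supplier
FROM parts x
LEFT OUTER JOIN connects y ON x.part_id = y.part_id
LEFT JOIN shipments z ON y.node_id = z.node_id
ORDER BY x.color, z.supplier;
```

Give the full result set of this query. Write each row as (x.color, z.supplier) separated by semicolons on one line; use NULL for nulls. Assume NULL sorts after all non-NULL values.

Step 1 — x LEFT JOIN y on part_id → 6 row(s).
Then LEFT JOIN `shipments z` on node_id: each of those 6 rows is kept; rows whose y.node_id has no match in z get NULL for z's columns.

(black, NULL); (gold, NULL); (green, NULL); (navy, Grace); (navy, NULL); (navy, NULL)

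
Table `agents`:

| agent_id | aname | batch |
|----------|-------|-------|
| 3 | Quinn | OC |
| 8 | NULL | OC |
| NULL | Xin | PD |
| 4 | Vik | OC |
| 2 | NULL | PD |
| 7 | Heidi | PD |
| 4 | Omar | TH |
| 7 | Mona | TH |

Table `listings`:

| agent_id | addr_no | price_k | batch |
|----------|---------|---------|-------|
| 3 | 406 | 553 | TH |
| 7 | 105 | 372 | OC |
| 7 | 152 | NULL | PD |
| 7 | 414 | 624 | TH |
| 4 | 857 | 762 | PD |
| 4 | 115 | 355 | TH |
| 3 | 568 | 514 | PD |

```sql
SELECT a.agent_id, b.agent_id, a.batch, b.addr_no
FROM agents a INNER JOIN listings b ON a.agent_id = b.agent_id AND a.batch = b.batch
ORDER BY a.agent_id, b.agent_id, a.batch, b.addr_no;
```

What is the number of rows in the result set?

3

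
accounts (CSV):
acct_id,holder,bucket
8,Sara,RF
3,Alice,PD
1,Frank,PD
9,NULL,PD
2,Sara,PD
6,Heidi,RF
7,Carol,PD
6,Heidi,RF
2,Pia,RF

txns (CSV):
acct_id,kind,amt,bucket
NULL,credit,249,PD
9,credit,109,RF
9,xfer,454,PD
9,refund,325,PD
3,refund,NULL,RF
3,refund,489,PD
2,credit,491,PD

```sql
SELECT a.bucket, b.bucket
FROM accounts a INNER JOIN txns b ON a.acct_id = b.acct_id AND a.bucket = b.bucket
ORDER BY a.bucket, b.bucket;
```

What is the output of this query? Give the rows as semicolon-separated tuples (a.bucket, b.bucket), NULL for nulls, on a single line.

(PD, PD); (PD, PD); (PD, PD); (PD, PD)

INNER JOIN keeps only pairs where the ON condition holds.
Matching on a.acct_id = b.acct_id AND a.bucket = b.bucket. A NULL in a compared column never satisfies the condition.
- a row (acct_id=8, bucket=RF): no match → dropped.
- a row (acct_id=3, bucket=PD): matches 1 b row(s) → 1 output row(s).
- a row (acct_id=1, bucket=PD): no match → dropped.
- a row (acct_id=9, bucket=PD): matches 2 b row(s) → 2 output row(s).
- a row (acct_id=2, bucket=PD): matches 1 b row(s) → 1 output row(s).
- a row (acct_id=6, bucket=RF): no match → dropped.
- a row (acct_id=7, bucket=PD): no match → dropped.
- a row (acct_id=6, bucket=RF): no match → dropped.
- a row (acct_id=2, bucket=RF): no match → dropped.
After projecting and ordering:
a.bucket | b.bucket
PD | PD
PD | PD
PD | PD
PD | PD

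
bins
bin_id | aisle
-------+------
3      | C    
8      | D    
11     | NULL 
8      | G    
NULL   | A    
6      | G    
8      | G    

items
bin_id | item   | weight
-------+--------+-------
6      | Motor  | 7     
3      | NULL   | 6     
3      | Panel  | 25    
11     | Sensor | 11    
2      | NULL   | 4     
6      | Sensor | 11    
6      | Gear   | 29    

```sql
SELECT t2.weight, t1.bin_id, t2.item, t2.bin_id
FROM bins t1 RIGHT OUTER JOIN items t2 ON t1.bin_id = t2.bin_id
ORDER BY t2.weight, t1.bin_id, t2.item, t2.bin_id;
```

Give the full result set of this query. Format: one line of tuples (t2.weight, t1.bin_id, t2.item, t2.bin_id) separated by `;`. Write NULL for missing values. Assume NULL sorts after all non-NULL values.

RIGHT JOIN keeps every row from `items`; unmatched rows get NULL for `bins`'s columns.
Matching on t1.bin_id = t2.bin_id. A NULL in a compared column never satisfies the condition.
Matched pairs: 6; unmatched t2 rows kept: 1.

(4, NULL, NULL, 2); (6, 3, NULL, 3); (7, 6, Motor, 6); (11, 6, Sensor, 6); (11, 11, Sensor, 11); (25, 3, Panel, 3); (29, 6, Gear, 6)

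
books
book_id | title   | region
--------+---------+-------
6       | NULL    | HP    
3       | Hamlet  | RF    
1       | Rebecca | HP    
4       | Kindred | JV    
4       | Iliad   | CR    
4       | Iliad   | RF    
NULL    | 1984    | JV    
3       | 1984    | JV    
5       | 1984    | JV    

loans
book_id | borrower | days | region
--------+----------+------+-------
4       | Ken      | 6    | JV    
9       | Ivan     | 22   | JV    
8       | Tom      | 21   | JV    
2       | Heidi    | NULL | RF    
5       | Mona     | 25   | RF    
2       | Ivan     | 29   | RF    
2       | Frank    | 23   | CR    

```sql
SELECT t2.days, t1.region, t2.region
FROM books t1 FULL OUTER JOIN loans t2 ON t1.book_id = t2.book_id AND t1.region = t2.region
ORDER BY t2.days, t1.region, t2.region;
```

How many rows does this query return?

15

FULL OUTER JOIN keeps every row from both sides; unmatched rows get NULL for the other side's columns.
Matching on t1.book_id = t2.book_id AND t1.region = t2.region. A NULL in a compared column never satisfies the condition.
- t1 row (book_id=6, region=HP): no match → kept, t2 columns NULL.
- t1 row (book_id=3, region=RF): no match → kept, t2 columns NULL.
- t1 row (book_id=1, region=HP): no match → kept, t2 columns NULL.
- t1 row (book_id=4, region=JV): matches 1 t2 row(s) → 1 output row(s).
- t1 row (book_id=4, region=CR): no match → kept, t2 columns NULL.
- t1 row (book_id=4, region=RF): no match → kept, t2 columns NULL.
- t1 row (book_id=NULL, region=JV): no match → kept, t2 columns NULL.
- t1 row (book_id=3, region=JV): no match → kept, t2 columns NULL.
- t1 row (book_id=5, region=JV): no match → kept, t2 columns NULL.
- 6 row(s) from t2 found no t1 partner → padded with NULL.
Total: 1 matched + 14 padded = 15 rows.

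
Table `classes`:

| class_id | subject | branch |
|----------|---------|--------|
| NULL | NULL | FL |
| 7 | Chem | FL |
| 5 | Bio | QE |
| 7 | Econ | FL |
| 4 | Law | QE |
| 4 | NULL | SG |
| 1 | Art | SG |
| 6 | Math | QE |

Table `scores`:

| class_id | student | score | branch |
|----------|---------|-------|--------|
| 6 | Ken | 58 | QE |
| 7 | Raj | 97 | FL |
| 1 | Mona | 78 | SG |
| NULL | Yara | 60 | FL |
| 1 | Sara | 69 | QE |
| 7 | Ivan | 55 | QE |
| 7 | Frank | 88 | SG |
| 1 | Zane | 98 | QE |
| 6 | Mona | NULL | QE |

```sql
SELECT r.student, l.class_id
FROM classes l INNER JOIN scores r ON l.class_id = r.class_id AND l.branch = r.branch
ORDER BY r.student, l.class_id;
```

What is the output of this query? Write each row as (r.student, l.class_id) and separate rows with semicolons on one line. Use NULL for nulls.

(Ken, 6); (Mona, 1); (Mona, 6); (Raj, 7); (Raj, 7)

INNER JOIN keeps only pairs where the ON condition holds.
Matching on l.class_id = r.class_id AND l.branch = r.branch. A NULL in a compared column never satisfies the condition.
Matched pairs: 5.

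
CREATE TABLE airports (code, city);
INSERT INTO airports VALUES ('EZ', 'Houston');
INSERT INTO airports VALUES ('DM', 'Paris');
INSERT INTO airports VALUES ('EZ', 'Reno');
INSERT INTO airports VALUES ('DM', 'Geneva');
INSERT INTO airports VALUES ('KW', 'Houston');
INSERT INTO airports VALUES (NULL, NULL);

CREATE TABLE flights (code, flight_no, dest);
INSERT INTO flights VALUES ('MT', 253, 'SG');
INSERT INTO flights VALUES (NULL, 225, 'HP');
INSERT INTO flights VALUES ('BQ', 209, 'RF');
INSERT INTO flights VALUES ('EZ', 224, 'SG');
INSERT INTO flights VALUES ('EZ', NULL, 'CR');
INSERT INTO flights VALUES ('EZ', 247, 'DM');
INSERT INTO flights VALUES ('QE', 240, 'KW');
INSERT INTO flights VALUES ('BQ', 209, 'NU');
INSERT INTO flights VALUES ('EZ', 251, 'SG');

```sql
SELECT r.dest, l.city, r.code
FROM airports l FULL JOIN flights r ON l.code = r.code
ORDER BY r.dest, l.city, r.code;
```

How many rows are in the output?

FULL OUTER JOIN keeps every row from both sides; unmatched rows get NULL for the other side's columns.
Matching on l.code = r.code. A NULL in a compared column never satisfies the condition.
Matched pairs: 8; unmatched l rows kept: 4; unmatched r rows kept: 5.
Total: 8 matched + 9 padded = 17 rows.

17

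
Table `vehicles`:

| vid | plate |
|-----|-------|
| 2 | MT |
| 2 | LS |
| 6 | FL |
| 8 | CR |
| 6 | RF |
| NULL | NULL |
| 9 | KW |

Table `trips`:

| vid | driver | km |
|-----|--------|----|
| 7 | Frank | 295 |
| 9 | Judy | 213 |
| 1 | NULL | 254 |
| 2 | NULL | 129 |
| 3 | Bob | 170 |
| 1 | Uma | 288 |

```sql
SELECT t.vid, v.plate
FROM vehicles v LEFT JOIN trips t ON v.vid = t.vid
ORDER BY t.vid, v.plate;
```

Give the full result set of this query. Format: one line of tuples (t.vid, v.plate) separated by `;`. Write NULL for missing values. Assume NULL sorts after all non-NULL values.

LEFT JOIN keeps every row from `vehicles`; unmatched rows get NULL for `trips`'s columns.
Matching on v.vid = t.vid. A NULL in a compared column never satisfies the condition.
- vid=2: 1 matching t row(s), so 1 row(s) emitted.
- vid=2: 1 matching t row(s), so 1 row(s) emitted.
- vid=6: no t row matches, row kept with t columns NULL.
- vid=8: no t row matches, row kept with t columns NULL.
- vid=6: no t row matches, row kept with t columns NULL.
- vid=NULL: no t row matches, row kept with t columns NULL.
- vid=9: 1 matching t row(s), so 1 row(s) emitted.
After projecting and ordering:
t.vid | v.plate
2 | LS
2 | MT
9 | KW
NULL | CR
NULL | FL
NULL | RF
NULL | NULL

(2, LS); (2, MT); (9, KW); (NULL, CR); (NULL, FL); (NULL, RF); (NULL, NULL)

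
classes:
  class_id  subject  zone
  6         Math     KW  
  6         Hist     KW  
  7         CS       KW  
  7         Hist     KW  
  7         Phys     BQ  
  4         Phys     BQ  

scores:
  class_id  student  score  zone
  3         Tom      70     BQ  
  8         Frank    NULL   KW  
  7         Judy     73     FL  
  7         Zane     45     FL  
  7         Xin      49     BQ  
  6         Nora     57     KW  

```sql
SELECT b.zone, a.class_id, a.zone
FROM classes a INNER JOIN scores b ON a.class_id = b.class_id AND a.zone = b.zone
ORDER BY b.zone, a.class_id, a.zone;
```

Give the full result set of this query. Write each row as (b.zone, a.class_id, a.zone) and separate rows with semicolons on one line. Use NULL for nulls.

(BQ, 7, BQ); (KW, 6, KW); (KW, 6, KW)

INNER JOIN keeps only pairs where the ON condition holds.
Matching on a.class_id = b.class_id AND a.zone = b.zone.
Matched pairs: 3.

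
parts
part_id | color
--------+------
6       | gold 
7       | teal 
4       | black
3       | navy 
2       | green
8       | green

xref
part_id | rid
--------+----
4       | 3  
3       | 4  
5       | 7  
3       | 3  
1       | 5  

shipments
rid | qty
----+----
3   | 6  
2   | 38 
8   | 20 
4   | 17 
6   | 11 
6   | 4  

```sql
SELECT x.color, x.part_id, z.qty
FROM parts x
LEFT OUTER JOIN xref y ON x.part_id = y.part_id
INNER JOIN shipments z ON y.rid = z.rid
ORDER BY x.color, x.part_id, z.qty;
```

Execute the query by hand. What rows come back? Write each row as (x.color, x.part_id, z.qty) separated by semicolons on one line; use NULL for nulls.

Joins associate left-to-right: parts LEFT JOIN xref on part_id gives 7 intermediate row(s).
Then INNER JOIN `shipments z` on rid: keep only rows whose y.rid appears in z.

(black, 4, 6); (navy, 3, 6); (navy, 3, 17)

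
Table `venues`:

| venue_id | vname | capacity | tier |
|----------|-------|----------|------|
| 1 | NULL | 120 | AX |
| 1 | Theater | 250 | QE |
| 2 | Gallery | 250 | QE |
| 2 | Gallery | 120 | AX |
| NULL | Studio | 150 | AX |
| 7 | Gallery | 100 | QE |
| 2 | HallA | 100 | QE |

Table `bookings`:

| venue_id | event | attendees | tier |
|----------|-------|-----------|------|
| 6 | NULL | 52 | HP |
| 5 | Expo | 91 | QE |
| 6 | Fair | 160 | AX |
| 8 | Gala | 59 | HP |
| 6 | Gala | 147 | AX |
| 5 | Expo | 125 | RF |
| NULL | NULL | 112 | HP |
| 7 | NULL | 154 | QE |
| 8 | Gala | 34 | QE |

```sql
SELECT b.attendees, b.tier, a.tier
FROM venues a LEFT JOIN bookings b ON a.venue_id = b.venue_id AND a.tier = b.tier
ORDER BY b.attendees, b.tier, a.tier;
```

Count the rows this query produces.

7

LEFT JOIN keeps every row from `venues`; unmatched rows get NULL for `bookings`'s columns.
Matching on a.venue_id = b.venue_id AND a.tier = b.tier. A NULL in a compared column never satisfies the condition.
- venue_id=1, tier=AX: no b row matches, row kept with b columns NULL.
- venue_id=1, tier=QE: no b row matches, row kept with b columns NULL.
- venue_id=2, tier=QE: no b row matches, row kept with b columns NULL.
- venue_id=2, tier=AX: no b row matches, row kept with b columns NULL.
- venue_id=NULL, tier=AX: no b row matches, row kept with b columns NULL.
- venue_id=7, tier=QE: 1 matching b row(s), so 1 row(s) emitted.
- venue_id=2, tier=QE: no b row matches, row kept with b columns NULL.
Total: 1 matched + 6 padded = 7 rows.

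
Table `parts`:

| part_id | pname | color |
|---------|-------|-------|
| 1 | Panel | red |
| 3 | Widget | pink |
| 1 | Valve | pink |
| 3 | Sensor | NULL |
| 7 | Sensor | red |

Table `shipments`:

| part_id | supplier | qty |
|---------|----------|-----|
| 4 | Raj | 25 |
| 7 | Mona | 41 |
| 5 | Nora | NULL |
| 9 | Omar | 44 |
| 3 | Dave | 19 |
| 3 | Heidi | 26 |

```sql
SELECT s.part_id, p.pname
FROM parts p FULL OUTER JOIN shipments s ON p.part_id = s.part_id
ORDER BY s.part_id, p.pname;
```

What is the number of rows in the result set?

FULL OUTER JOIN keeps every row from both sides; unmatched rows get NULL for the other side's columns.
Matching on p.part_id = s.part_id.
Matched pairs: 5; unmatched p rows kept: 2; unmatched s rows kept: 3.
Total: 5 matched + 5 padded = 10 rows.

10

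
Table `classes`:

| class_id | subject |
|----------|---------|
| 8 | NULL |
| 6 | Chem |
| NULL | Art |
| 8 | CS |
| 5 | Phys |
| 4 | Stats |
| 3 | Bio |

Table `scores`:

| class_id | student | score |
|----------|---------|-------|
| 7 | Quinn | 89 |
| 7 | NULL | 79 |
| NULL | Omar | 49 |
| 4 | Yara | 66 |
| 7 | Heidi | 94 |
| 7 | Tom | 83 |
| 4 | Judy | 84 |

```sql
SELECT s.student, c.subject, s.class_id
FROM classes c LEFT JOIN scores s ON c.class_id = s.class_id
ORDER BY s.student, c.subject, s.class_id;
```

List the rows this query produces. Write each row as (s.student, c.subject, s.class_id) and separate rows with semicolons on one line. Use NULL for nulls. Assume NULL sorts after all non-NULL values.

LEFT JOIN keeps every row from `classes`; unmatched rows get NULL for `scores`'s columns.
Matching on c.class_id = s.class_id. A NULL in a compared column never satisfies the condition.
Matched pairs: 2; unmatched c rows kept: 6.

(Judy, Stats, 4); (Yara, Stats, 4); (NULL, Art, NULL); (NULL, Bio, NULL); (NULL, CS, NULL); (NULL, Chem, NULL); (NULL, Phys, NULL); (NULL, NULL, NULL)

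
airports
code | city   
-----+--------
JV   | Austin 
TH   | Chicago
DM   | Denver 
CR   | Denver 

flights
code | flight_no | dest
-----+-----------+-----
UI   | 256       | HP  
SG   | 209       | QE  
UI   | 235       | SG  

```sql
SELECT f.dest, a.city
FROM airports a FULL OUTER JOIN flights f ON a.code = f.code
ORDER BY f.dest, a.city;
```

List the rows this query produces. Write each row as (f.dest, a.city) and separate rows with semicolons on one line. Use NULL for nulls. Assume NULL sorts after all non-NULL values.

(HP, NULL); (QE, NULL); (SG, NULL); (NULL, Austin); (NULL, Chicago); (NULL, Denver); (NULL, Denver)

FULL OUTER JOIN keeps every row from both sides; unmatched rows get NULL for the other side's columns.
Matching on a.code = f.code.
Matched pairs: 0; unmatched a rows kept: 4; unmatched f rows kept: 3.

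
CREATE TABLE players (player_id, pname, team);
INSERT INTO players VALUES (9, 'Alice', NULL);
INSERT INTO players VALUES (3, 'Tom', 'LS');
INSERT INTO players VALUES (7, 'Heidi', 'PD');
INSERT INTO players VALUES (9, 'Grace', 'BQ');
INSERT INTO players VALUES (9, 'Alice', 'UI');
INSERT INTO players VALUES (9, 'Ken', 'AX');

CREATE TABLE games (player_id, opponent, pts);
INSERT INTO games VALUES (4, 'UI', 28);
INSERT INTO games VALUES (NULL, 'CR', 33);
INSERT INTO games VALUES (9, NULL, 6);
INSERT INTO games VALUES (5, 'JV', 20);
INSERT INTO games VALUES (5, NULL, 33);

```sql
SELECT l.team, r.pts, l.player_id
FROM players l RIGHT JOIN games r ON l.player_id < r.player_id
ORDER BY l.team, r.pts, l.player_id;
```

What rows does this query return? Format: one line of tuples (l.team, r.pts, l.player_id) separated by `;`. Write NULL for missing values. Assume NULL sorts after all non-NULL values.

RIGHT JOIN keeps every row from `games`; unmatched rows get NULL for `players`'s columns.
Matching on l.player_id < r.player_id. A NULL in a compared column never satisfies the condition.
- player_id=9: no matching r row.
- player_id=3: 4 matching r row(s), so 4 row(s) emitted.
- player_id=7: 1 matching r row(s), so 1 row(s) emitted.
- player_id=9: no matching r row.
- player_id=9: no matching r row.
- player_id=9: no matching r row.
- 1 r row(s) had no l match → kept, l columns NULL.
After projecting and ordering:
l.team | r.pts | l.player_id
LS | 6 | 3
LS | 20 | 3
LS | 28 | 3
LS | 33 | 3
PD | 6 | 7
NULL | 33 | NULL

(LS, 6, 3); (LS, 20, 3); (LS, 28, 3); (LS, 33, 3); (PD, 6, 7); (NULL, 33, NULL)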